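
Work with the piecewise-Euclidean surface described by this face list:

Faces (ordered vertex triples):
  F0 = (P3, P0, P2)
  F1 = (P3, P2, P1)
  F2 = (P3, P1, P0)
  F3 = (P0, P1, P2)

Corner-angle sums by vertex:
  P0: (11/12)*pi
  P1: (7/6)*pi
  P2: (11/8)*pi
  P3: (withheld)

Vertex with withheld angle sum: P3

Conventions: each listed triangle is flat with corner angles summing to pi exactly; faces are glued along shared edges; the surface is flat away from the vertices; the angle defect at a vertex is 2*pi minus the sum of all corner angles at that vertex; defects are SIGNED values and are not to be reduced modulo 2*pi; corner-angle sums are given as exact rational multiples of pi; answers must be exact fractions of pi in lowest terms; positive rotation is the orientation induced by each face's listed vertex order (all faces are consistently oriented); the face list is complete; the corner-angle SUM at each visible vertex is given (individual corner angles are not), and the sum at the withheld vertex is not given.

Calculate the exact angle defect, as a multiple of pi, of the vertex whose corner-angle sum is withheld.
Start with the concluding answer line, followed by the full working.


Answer: defect(P3) = (35/24)*pi

V = 4, E = 6, F = 4; chi = V - E + F = 2
Gauss-Bonnet: total defect = 2*pi*chi = 4*pi; visible defects sum to (61/24)*pi


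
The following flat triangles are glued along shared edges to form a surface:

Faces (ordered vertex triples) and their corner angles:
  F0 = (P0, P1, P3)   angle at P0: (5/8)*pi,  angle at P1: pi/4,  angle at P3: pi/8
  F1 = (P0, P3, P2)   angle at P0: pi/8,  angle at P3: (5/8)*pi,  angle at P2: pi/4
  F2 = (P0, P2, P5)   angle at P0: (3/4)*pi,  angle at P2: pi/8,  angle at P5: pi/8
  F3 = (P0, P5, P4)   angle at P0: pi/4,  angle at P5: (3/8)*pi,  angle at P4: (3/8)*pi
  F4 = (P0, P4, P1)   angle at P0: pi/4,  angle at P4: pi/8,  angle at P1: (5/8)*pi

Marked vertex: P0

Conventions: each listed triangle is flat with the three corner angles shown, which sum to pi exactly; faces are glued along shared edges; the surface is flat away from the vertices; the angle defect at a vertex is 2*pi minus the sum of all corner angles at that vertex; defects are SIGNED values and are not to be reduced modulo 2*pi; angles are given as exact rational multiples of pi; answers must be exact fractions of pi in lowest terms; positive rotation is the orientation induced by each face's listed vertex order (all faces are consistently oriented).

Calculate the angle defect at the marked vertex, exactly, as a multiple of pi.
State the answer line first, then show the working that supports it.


Answer: defect(P0) = 0

Sum of corner angles at P0: 2*pi
defect = 2*pi - 2*pi


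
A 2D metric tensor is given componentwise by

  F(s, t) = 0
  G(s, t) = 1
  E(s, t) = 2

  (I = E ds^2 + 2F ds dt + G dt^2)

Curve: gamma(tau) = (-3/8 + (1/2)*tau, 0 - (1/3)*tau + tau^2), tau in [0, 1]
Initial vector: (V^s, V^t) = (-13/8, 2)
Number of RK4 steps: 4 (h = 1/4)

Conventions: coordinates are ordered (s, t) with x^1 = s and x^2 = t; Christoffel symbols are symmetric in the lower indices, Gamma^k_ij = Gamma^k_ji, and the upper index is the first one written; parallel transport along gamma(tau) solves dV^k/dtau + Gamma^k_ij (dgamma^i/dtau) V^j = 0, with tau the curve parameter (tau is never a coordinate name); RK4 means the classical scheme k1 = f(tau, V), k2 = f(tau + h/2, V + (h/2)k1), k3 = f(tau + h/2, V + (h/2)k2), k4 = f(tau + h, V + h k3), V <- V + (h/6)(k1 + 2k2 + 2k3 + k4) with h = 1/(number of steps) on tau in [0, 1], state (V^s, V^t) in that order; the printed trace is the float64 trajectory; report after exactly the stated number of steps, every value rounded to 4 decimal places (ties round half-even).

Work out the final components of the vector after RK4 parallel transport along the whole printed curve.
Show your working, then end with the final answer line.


gamma'(tau) = (1/2, -1/3 + 2*tau); f(tau, V)^k = -Gamma^k_ij(gamma(tau)) gamma'^i(tau) V^j; h = 1/4; intermediate values shown to 6 dp
curve data and Christoffel symbols at the stage parameters:
  tau = 0.000000: gamma = (-0.375000, 0.000000), gamma' = (0.500000, -0.333333); Gamma_sss = 0.000000, Gamma_sst = 0.000000, Gamma_stt = 0.000000, Gamma_tss = 0.000000, Gamma_tst = 0.000000, Gamma_ttt = 0.000000
  tau = 0.125000: gamma = (-0.312500, -0.026042), gamma' = (0.500000, -0.083333); Gamma_sss = 0.000000, Gamma_sst = 0.000000, Gamma_stt = 0.000000, Gamma_tss = 0.000000, Gamma_tst = 0.000000, Gamma_ttt = 0.000000
  tau = 0.250000: gamma = (-0.250000, -0.020833), gamma' = (0.500000, 0.166667); Gamma_sss = 0.000000, Gamma_sst = 0.000000, Gamma_stt = 0.000000, Gamma_tss = 0.000000, Gamma_tst = 0.000000, Gamma_ttt = 0.000000
  tau = 0.375000: gamma = (-0.187500, 0.015625), gamma' = (0.500000, 0.416667); Gamma_sss = 0.000000, Gamma_sst = 0.000000, Gamma_stt = 0.000000, Gamma_tss = 0.000000, Gamma_tst = 0.000000, Gamma_ttt = 0.000000
  tau = 0.500000: gamma = (-0.125000, 0.083333), gamma' = (0.500000, 0.666667); Gamma_sss = 0.000000, Gamma_sst = 0.000000, Gamma_stt = 0.000000, Gamma_tss = 0.000000, Gamma_tst = 0.000000, Gamma_ttt = 0.000000
  tau = 0.625000: gamma = (-0.062500, 0.182292), gamma' = (0.500000, 0.916667); Gamma_sss = 0.000000, Gamma_sst = 0.000000, Gamma_stt = 0.000000, Gamma_tss = 0.000000, Gamma_tst = 0.000000, Gamma_ttt = 0.000000
  tau = 0.750000: gamma = (0.000000, 0.312500), gamma' = (0.500000, 1.166667); Gamma_sss = 0.000000, Gamma_sst = 0.000000, Gamma_stt = 0.000000, Gamma_tss = 0.000000, Gamma_tst = 0.000000, Gamma_ttt = 0.000000
  tau = 0.875000: gamma = (0.062500, 0.473958), gamma' = (0.500000, 1.416667); Gamma_sss = 0.000000, Gamma_sst = 0.000000, Gamma_stt = 0.000000, Gamma_tss = 0.000000, Gamma_tst = 0.000000, Gamma_ttt = 0.000000
  tau = 1.000000: gamma = (0.125000, 0.666667), gamma' = (0.500000, 1.666667); Gamma_sss = 0.000000, Gamma_sst = 0.000000, Gamma_stt = 0.000000, Gamma_tss = 0.000000, Gamma_tst = 0.000000, Gamma_ttt = 0.000000
step 0: V^s = -1.6250, V^t = 2.0000
step 1: k1 = (0.000000, 0.000000), k2 = (0.000000, 0.000000), k3 = (0.000000, 0.000000), k4 = (0.000000, 0.000000); V <- V + (h/6)(k1 + 2k2 + 2k3 + k4): V^s = -1.6250, V^t = 2.0000
step 2: k1 = (0.000000, 0.000000), k2 = (0.000000, 0.000000), k3 = (0.000000, 0.000000), k4 = (0.000000, 0.000000); V <- V + (h/6)(k1 + 2k2 + 2k3 + k4): V^s = -1.6250, V^t = 2.0000
step 3: k1 = (0.000000, 0.000000), k2 = (0.000000, 0.000000), k3 = (0.000000, 0.000000), k4 = (0.000000, 0.000000); V <- V + (h/6)(k1 + 2k2 + 2k3 + k4): V^s = -1.6250, V^t = 2.0000
step 4: k1 = (0.000000, 0.000000), k2 = (0.000000, 0.000000), k3 = (0.000000, 0.000000), k4 = (0.000000, 0.000000); V <- V + (h/6)(k1 + 2k2 + 2k3 + k4): V^s = -1.6250, V^t = 2.0000

Answer: V^s = -1.6250, V^t = 2.0000


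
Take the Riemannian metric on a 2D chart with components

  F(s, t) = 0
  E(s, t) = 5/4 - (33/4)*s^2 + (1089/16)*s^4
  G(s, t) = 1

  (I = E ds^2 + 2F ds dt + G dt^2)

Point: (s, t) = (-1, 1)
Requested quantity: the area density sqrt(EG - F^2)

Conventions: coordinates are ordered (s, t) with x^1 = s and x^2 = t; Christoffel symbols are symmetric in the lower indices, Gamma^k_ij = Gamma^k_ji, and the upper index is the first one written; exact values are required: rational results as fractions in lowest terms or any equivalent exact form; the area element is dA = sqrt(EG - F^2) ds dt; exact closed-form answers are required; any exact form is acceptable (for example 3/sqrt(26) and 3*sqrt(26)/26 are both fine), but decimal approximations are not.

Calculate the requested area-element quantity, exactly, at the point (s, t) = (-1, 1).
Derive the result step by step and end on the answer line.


E = 977/16, F = 0, G = 1; EG - F^2 = 977/16

Answer: sqrt(EG - F^2) = sqrt(977)/4


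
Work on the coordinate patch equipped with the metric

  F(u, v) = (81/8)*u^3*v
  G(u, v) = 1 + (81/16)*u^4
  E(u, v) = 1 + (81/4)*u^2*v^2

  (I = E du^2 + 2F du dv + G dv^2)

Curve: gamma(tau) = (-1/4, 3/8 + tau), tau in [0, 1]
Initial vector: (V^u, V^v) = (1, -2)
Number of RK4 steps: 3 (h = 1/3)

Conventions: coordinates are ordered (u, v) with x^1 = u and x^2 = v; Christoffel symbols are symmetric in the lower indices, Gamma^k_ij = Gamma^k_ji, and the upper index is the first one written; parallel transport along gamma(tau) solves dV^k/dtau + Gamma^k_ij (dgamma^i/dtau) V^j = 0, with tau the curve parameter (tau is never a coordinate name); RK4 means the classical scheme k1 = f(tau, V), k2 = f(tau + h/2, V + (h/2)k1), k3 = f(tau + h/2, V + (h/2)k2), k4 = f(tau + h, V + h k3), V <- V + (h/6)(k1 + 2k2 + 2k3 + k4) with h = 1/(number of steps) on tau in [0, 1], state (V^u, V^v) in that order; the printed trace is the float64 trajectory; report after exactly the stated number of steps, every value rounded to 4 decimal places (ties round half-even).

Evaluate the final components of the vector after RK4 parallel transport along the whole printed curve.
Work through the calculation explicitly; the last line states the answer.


gamma'(tau) = (0, 1); f(tau, V)^k = -Gamma^k_ij(gamma(tau)) gamma'^i(tau) V^j; h = 1/3; intermediate values shown to 6 dp
curve data and Christoffel symbols at the stage parameters:
  tau = 0.000000: gamma = (-0.250000, 0.375000), gamma' = (0.000000, 1.000000); Gamma_uuu = -0.594374, Gamma_uuv = 0.396249, Gamma_uvv = 0.000000, Gamma_vuu = 0.198125, Gamma_vuv = -0.132083, Gamma_vvv = 0.000000
  tau = 0.166667: gamma = (-0.250000, 0.541667), gamma' = (0.000000, 1.000000); Gamma_uuu = -1.067743, Gamma_uuv = 0.492804, Gamma_uvv = 0.000000, Gamma_vuu = 0.246402, Gamma_vuv = -0.113724, Gamma_vvv = 0.000000
  tau = 0.333333: gamma = (-0.250000, 0.708333), gamma' = (0.000000, 1.000000); Gamma_uuu = -1.534966, Gamma_uuv = 0.541753, Gamma_uvv = 0.000000, Gamma_vuu = 0.270876, Gamma_vuv = -0.095603, Gamma_vvv = 0.000000
  tau = 0.500000: gamma = (-0.250000, 0.875000), gamma' = (0.000000, 1.000000); Gamma_uuu = -1.948932, Gamma_uuv = 0.556838, Gamma_uvv = 0.000000, Gamma_vuu = 0.278419, Gamma_vuv = -0.079548, Gamma_vvv = 0.000000
  tau = 0.666667: gamma = (-0.250000, 1.041667), gamma' = (0.000000, 1.000000); Gamma_uuu = -2.295450, Gamma_uuv = 0.550908, Gamma_uvv = 0.000000, Gamma_vuu = 0.275454, Gamma_vuv = -0.066109, Gamma_vvv = 0.000000
  tau = 0.833333: gamma = (-0.250000, 1.208333), gamma' = (0.000000, 1.000000); Gamma_uuu = -2.577558, Gamma_uuv = 0.533288, Gamma_uvv = 0.000000, Gamma_vuu = 0.266644, Gamma_vuv = -0.055168, Gamma_vvv = 0.000000
  tau = 1.000000: gamma = (-0.250000, 1.375000), gamma' = (0.000000, 1.000000); Gamma_uuu = -2.804693, Gamma_uuv = 0.509944, Gamma_uvv = 0.000000, Gamma_vuu = 0.254972, Gamma_vuv = -0.046359, Gamma_vvv = 0.000000
step 0: V^u = 1.0000, V^v = -2.0000
step 1: k1 = (-0.396249, 0.132083), k2 = (-0.460259, 0.106214), k3 = (-0.455002, 0.105000), k4 = (-0.459587, 0.081104); V <- V + (h/6)(k1 + 2k2 + 2k3 + k4): V^u = 0.8508, V^v = -1.9647
step 2: k1 = (-0.460900, 0.081335), k2 = (-0.430960, 0.061566), k3 = (-0.433738, 0.061963), k4 = (-0.389039, 0.046685); V <- V + (h/6)(k1 + 2k2 + 2k3 + k4): V^u = 0.7075, V^v = -1.9439
step 3: k1 = (-0.389746, 0.046770), k2 = (-0.342640, 0.035445), k3 = (-0.346826, 0.035879), k4 = (-0.301812, 0.027437); V <- V + (h/6)(k1 + 2k2 + 2k3 + k4): V^u = 0.5924, V^v = -1.9318

Answer: V^u = 0.5924, V^v = -1.9318


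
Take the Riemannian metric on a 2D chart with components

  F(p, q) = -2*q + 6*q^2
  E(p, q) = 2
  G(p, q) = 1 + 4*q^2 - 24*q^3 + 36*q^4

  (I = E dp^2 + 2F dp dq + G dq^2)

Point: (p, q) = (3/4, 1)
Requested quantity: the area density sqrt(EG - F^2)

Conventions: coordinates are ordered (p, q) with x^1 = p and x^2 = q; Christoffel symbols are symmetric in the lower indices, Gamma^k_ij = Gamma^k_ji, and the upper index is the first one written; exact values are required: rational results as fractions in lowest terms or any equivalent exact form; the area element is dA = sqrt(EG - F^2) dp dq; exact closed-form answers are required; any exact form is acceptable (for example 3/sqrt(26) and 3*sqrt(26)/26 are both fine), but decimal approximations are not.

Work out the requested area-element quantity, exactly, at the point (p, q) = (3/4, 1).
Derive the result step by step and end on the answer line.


E = 2, F = 4, G = 17; EG - F^2 = 18

Answer: sqrt(EG - F^2) = 3*sqrt(2)


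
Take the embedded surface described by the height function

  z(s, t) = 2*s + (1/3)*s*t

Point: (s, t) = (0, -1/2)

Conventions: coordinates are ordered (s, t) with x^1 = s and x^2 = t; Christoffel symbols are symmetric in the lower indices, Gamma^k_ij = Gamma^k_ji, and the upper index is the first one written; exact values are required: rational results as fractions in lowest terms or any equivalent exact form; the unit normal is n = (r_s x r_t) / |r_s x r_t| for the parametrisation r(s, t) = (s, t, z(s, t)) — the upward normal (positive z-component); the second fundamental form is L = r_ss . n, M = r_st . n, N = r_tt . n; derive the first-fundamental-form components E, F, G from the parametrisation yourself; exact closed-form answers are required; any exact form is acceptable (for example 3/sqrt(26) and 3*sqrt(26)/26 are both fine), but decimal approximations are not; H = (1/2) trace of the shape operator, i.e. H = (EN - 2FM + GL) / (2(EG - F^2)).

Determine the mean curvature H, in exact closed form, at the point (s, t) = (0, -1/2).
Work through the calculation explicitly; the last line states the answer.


z_s = 11/6, z_t = 0, z_ss = 0, z_st = 1/3, z_tt = 0
E = 157/36, F = 0, G = 1; answer radicand W^2 = 157/36
unnormalised second-form numerators: l = 0, m = 1/3, n = 0; L = l/sqrt(157/36), and similarly M = m/sqrt(W^2), N = n/sqrt(W^2)
H = (E*n - 2*F*m + G*l) / (2*(EG - F^2)*sqrt(W^2)); E*n - 2*F*m + G*l = 0, EG - F^2 = 157/36, so H = (0)/sqrt(157/36)

Answer: H = 0


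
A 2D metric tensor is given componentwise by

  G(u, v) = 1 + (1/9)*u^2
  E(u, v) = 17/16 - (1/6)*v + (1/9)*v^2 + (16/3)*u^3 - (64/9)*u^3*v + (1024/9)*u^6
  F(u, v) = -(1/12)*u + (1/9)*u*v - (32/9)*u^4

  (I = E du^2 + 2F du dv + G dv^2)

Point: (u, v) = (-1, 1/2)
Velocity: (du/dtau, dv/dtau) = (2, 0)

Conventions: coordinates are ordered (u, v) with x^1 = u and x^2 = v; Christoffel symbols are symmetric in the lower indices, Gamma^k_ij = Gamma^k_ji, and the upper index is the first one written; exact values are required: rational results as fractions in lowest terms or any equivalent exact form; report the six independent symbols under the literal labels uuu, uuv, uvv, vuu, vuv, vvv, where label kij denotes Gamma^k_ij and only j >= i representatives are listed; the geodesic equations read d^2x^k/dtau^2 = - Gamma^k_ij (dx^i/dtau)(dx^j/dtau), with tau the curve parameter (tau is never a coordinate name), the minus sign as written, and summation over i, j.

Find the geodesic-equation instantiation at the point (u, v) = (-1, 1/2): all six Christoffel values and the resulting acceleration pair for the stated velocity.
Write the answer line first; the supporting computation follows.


Answer: Gamma_uuu = -48768/16289, Gamma_uuv = 508/16289, Gamma_uvv = 0, Gamma_vuu = 1536/16289, Gamma_vuv = -16/16289, Gamma_vvv = 0; accelerations (d^2u/dtau^2, d^2v/dtau^2) = (195072/16289, -6144/16289)

E = 16273/144, F = -127/36, G = 10/9 at the point
E_u = -2032/3, E_v = 127/18, F_u = 511/36, F_v = -1/9, G_u = -2/9, G_v = 0
EG - F^2 = 16289/144;  g^inv = (144/16289) * [[10/9, 127/36], [127/36, 16273/144]]
first-kind symbols [ij,l] = (1/2)(d_i g_jl + d_j g_il - d_l g_ij): [uu,u] = E_u/2 = -1016/3, [uu,v] = F_u - E_v/2 = 32/3, [uv,u] = E_v/2 = 127/36, [uv,v] = G_u/2 = -1/9, [vv,u] = F_v - G_u/2 = 0, [vv,v] = G_v/2 = 0
Gamma^u_ij = (G*[ij,u] - F*[ij,v])/(EG - F^2), Gamma^v_ij = (E*[ij,v] - F*[ij,u])/(EG - F^2)
Gamma_uuu = -48768/16289, Gamma_uuv = 508/16289, Gamma_uvv = 0, Gamma_vuu = 1536/16289, Gamma_vuv = -16/16289, Gamma_vvv = 0
d^2u/dtau^2 = -(Gamma_uuu*(2)^2 + 2*Gamma_uuv*(2)*(0) + Gamma_uvv*(0)^2) = 195072/16289
d^2v/dtau^2 = -(Gamma_vuu*(2)^2 + 2*Gamma_vuv*(2)*(0) + Gamma_vvv*(0)^2) = -6144/16289


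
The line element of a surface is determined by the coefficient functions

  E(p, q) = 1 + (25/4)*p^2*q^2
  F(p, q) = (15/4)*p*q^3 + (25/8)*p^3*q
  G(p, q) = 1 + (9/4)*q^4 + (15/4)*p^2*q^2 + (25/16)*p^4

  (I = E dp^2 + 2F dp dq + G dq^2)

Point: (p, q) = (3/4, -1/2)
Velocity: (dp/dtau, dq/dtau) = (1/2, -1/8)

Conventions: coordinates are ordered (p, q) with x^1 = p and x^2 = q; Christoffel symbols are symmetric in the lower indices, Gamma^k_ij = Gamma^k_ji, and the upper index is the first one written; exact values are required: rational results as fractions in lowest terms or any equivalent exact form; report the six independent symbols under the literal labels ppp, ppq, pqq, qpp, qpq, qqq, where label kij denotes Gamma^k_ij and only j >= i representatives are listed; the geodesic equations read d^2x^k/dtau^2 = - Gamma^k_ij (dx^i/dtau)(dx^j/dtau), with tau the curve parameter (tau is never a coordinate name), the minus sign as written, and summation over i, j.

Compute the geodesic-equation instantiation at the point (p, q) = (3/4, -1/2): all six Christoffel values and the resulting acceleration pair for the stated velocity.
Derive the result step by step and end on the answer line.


E = 481/256, F = -1035/1024, G = 8857/4096 at the point
E_p = 75/32, E_q = -225/64, F_p = -795/256, F_q = 1755/512, G_p = 1035/256, G_q = -207/64
EG - F^2 = 12457/4096;  g^inv = (4096/12457) * [[8857/4096, 1035/1024], [1035/1024, 481/256]]
first-kind symbols [ij,l] = (1/2)(d_i g_jl + d_j g_il - d_l g_ij): [pp,p] = E_p/2 = 75/64, [pp,q] = F_p - E_q/2 = -345/256, [pq,p] = E_q/2 = -225/128, [pq,q] = G_p/2 = 1035/512, [qq,p] = F_q - G_p/2 = 45/32, [qq,q] = G_q/2 = -207/128
Gamma^p_ij = (G*[ij,p] - F*[ij,q])/(EG - F^2), Gamma^q_ij = (E*[ij,q] - F*[ij,p])/(EG - F^2)
Gamma_ppp = 4800/12457, Gamma_ppq = -7200/12457, Gamma_pqq = 5760/12457, Gamma_qpp = -5520/12457, Gamma_qpq = 8280/12457, Gamma_qqq = -6624/12457
d^2p/dtau^2 = -(Gamma_ppp*(1/2)^2 + 2*Gamma_ppq*(1/2)*(-1/8) + Gamma_pqq*(-1/8)^2) = -2190/12457
d^2q/dtau^2 = -(Gamma_qpp*(1/2)^2 + 2*Gamma_qpq*(1/2)*(-1/8) + Gamma_qqq*(-1/8)^2) = 5037/24914

Answer: Gamma_ppp = 4800/12457, Gamma_ppq = -7200/12457, Gamma_pqq = 5760/12457, Gamma_qpp = -5520/12457, Gamma_qpq = 8280/12457, Gamma_qqq = -6624/12457; accelerations (d^2p/dtau^2, d^2q/dtau^2) = (-2190/12457, 5037/24914)


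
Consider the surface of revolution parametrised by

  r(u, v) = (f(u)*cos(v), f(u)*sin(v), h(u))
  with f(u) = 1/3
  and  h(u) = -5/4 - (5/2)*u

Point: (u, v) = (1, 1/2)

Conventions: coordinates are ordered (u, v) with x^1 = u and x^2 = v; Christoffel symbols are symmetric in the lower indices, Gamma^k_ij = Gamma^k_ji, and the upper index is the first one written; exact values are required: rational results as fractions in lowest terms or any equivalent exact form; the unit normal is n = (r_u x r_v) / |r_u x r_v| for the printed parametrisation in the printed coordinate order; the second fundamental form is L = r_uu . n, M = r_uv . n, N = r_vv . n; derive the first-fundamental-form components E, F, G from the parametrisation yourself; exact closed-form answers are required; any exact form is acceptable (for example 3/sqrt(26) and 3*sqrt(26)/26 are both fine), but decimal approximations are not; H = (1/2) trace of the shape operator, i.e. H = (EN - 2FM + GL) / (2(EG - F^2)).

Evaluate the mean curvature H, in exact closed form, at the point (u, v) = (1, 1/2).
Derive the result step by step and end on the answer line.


f = 1/3, f' = 0, f'' = 0, h' = -5/2, h'' = 0
E = 25/4, F = 0, G = 1/9; answer radicand W^2 = 25/4
unnormalised second-form numerators: l = 0, m = 0, n = -5/6; L = l/sqrt(25/4), and similarly M = m/sqrt(W^2), N = n/sqrt(W^2)
H = (E*n - 2*F*m + G*l) / (2*(EG - F^2)*sqrt(W^2)); E*n - 2*F*m + G*l = -125/24, EG - F^2 = 25/36, so H = (-15/4)/sqrt(25/4)

Answer: H = -3/2


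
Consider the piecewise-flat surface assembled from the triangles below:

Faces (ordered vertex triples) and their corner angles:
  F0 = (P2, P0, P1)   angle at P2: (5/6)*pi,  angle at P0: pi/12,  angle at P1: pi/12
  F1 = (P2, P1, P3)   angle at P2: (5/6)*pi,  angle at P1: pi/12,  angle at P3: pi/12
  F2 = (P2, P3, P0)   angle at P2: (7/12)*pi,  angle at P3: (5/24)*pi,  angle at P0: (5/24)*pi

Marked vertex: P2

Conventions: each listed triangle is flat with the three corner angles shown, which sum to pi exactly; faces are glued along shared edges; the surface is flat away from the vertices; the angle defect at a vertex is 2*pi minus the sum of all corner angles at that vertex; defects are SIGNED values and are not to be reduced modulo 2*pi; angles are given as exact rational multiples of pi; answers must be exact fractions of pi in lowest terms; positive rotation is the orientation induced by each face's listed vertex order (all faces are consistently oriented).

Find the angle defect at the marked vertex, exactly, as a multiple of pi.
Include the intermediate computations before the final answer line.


Sum of corner angles at P2: (9/4)*pi
defect = 2*pi - (9/4)*pi

Answer: defect(P2) = -pi/4


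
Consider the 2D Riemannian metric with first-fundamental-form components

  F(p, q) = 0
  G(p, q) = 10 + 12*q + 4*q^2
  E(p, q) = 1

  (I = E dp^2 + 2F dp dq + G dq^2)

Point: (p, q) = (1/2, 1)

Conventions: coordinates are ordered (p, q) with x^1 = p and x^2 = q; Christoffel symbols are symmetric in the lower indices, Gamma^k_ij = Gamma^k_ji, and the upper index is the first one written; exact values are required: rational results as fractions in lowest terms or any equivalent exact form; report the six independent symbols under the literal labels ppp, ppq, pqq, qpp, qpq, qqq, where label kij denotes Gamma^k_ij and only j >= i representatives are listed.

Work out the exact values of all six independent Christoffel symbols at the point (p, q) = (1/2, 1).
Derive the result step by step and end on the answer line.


E = 1, F = 0, G = 26 at the point
E_p = 0, E_q = 0, F_p = 0, F_q = 0, G_p = 0, G_q = 20
EG - F^2 = 26;  g^inv = (1/26) * [[26, 0], [0, 1]]
first-kind symbols [ij,l] = (1/2)(d_i g_jl + d_j g_il - d_l g_ij): [pp,p] = E_p/2 = 0, [pp,q] = F_p - E_q/2 = 0, [pq,p] = E_q/2 = 0, [pq,q] = G_p/2 = 0, [qq,p] = F_q - G_p/2 = 0, [qq,q] = G_q/2 = 10
Gamma^p_ij = (G*[ij,p] - F*[ij,q])/(EG - F^2), Gamma^q_ij = (E*[ij,q] - F*[ij,p])/(EG - F^2)

Answer: Gamma_ppp = 0, Gamma_ppq = 0, Gamma_pqq = 0, Gamma_qpp = 0, Gamma_qpq = 0, Gamma_qqq = 5/13


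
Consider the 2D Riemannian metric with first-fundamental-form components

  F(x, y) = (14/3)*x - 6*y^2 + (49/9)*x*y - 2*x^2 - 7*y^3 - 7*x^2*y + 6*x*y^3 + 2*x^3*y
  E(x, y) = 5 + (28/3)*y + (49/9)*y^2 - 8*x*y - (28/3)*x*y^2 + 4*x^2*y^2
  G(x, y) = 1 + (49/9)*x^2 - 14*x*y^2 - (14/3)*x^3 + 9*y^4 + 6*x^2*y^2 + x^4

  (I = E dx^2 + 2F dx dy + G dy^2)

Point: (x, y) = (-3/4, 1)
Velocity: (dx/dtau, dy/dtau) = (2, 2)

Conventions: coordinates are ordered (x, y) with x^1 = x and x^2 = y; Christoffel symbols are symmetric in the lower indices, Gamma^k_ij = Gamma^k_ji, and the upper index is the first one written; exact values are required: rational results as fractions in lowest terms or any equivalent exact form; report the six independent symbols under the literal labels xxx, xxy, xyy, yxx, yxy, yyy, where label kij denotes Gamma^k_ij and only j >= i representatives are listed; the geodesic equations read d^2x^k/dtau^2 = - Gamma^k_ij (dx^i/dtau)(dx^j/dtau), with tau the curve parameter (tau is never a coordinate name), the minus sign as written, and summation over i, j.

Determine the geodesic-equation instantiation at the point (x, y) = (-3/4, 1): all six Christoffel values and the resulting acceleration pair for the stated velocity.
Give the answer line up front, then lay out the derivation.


Answer: Gamma_xxx = -26880/145729, Gamma_xxy = 51520/145729, Gamma_xyy = -80640/145729, Gamma_yxx = 24480/145729, Gamma_yxy = -46920/145729, Gamma_yyy = 73440/145729; accelerations (d^2x/dtau^2, d^2y/dtau^2) = (17920/145729, -16320/145729)

E = 1261/36, F = -2975/96, G = 7481/256 at the point
E_x = -70/3, E_y = 805/18, F_x = 2375/72, F_y = -5315/96, G_x = -1955/48, G_y = 255/4
EG - F^2 = 145729/2304;  g^inv = (2304/145729) * [[7481/256, 2975/96], [2975/96, 1261/36]]
first-kind symbols [ij,l] = (1/2)(d_i g_jl + d_j g_il - d_l g_ij): [xx,x] = E_x/2 = -35/3, [xx,y] = F_x - E_y/2 = 85/8, [xy,x] = E_y/2 = 805/36, [xy,y] = G_x/2 = -1955/96, [yy,x] = F_y - G_x/2 = -35, [yy,y] = G_y/2 = 255/8
Gamma^x_ij = (G*[ij,x] - F*[ij,y])/(EG - F^2), Gamma^y_ij = (E*[ij,y] - F*[ij,x])/(EG - F^2)
Gamma_xxx = -26880/145729, Gamma_xxy = 51520/145729, Gamma_xyy = -80640/145729, Gamma_yxx = 24480/145729, Gamma_yxy = -46920/145729, Gamma_yyy = 73440/145729
d^2x/dtau^2 = -(Gamma_xxx*(2)^2 + 2*Gamma_xxy*(2)*(2) + Gamma_xyy*(2)^2) = 17920/145729
d^2y/dtau^2 = -(Gamma_yxx*(2)^2 + 2*Gamma_yxy*(2)*(2) + Gamma_yyy*(2)^2) = -16320/145729


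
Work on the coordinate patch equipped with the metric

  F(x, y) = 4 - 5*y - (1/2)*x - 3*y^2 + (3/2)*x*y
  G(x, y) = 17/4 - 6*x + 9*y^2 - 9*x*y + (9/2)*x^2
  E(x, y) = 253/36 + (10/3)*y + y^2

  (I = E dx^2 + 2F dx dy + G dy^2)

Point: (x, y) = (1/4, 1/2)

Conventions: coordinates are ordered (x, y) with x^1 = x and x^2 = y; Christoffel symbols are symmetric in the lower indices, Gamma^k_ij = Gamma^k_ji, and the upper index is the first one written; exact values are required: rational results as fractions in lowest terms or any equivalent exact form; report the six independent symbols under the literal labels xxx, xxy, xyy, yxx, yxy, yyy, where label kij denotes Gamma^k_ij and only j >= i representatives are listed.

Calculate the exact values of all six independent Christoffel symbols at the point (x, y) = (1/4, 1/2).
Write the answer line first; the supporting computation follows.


Answer: Gamma_xxx = 3588/84131, Gamma_xxy = 28470/84131, Gamma_xyy = -39834/84131, Gamma_yxx = -118496/252393, Gamma_yxy = -89064/84131, Gamma_yyy = 76104/84131

E = 161/18, F = 13/16, G = 133/32 at the point
E_x = 0, E_y = 13/3, F_x = 1/4, F_y = -61/8, G_x = -33/4, G_y = 27/4
EG - F^2 = 84131/2304;  g^inv = (2304/84131) * [[133/32, -13/16], [-13/16, 161/18]]
first-kind symbols [ij,l] = (1/2)(d_i g_jl + d_j g_il - d_l g_ij): [xx,x] = E_x/2 = 0, [xx,y] = F_x - E_y/2 = -23/12, [xy,x] = E_y/2 = 13/6, [xy,y] = G_x/2 = -33/8, [yy,x] = F_y - G_x/2 = -7/2, [yy,y] = G_y/2 = 27/8
Gamma^x_ij = (G*[ij,x] - F*[ij,y])/(EG - F^2), Gamma^y_ij = (E*[ij,y] - F*[ij,x])/(EG - F^2)


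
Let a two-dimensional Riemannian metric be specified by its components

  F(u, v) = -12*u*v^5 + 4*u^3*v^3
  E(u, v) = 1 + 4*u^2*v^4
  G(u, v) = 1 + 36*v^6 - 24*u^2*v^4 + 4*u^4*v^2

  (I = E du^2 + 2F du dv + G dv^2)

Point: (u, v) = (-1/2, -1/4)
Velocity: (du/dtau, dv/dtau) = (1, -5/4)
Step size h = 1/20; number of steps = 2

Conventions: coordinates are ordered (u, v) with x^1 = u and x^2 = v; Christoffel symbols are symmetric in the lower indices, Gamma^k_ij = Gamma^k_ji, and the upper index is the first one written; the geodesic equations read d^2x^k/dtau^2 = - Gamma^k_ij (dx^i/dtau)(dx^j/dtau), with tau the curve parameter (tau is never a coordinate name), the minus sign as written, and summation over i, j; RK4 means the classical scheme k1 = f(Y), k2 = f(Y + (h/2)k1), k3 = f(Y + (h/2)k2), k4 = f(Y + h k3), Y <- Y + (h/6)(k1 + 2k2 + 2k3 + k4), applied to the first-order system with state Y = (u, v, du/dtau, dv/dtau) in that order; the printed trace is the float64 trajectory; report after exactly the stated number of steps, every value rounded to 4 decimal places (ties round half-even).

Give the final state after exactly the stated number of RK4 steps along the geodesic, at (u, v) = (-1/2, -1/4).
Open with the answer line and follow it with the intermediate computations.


Answer: u = -0.4012, v = -0.3745, du/dtau = 0.9706, dv/dtau = -1.2248

f(Y) = (du/dtau, dv/dtau, -Gamma^u_ij Y'^i Y'^j, -Gamma^v_ij Y'^i Y'^j) with the Gammas evaluated at the stage position; h = 0.050000; intermediate values shown to 6 dp
step 0: u = -0.5000, v = -0.2500, du/dtau = 1.0000, dv/dtau = -1.2500
step 1:
  k1: at (u, v) = (-0.500000, -0.250000), (du/dtau, dv/dtau) = (1.000000, -1.250000); Gamma_uuu = -0.007775, Gamma_uuv = -0.031098, Gamma_uvv = 0.038873, Gamma_vuu = -0.003887, Gamma_vuv = -0.015549, Gamma_vvv = 0.019436; k1 = (1.000000, -1.250000, -0.130709, -0.065355)
  k2: at (u, v) = (-0.475000, -0.281250), (du/dtau, dv/dtau) = (0.996732, -1.251634); Gamma_uuu = -0.011821, Gamma_uuv = -0.039929, Gamma_uvv = 0.072672, Gamma_vuu = 0.001033, Gamma_vuv = 0.003491, Gamma_vvv = -0.006354; k2 = (0.996732, -1.251634, -0.201730, 0.017637)
  k3: at (u, v) = (-0.475082, -0.281291), (du/dtau, dv/dtau) = (0.994957, -1.249559); Gamma_uuu = -0.011830, Gamma_uuv = -0.039960, Gamma_uvv = 0.072725, Gamma_vuu = 0.001033, Gamma_vuv = 0.003490, Gamma_vvv = -0.006351; k3 = (0.994957, -1.249559, -0.201203, 0.017572)
  k4: at (u, v) = (-0.450252, -0.312478), (du/dtau, dv/dtau) = (0.989940, -1.249121); Gamma_uuu = -0.016986, Gamma_uuv = -0.048949, Gamma_uvv = 0.117605, Gamma_vuu = 0.010890, Gamma_vuv = 0.031382, Gamma_vvv = -0.075398; k4 = (0.989940, -1.249121, -0.287911, 0.184583)
  Y <- Y + (h/6)(k1 + 2k2 + 2k3 + k4): u = -0.4502, v = -0.3125, du/dtau = 0.9898, dv/dtau = -1.2484
step 2:
  k1: at (u, v) = (-0.450222, -0.312513), (du/dtau, dv/dtau) = (0.989796, -1.248420); Gamma_uuu = -0.016992, Gamma_uuv = -0.048959, Gamma_uvv = 0.117660, Gamma_vuu = 0.010904, Gamma_vuv = 0.031419, Gamma_vvv = -0.075507; k1 = (0.989796, -1.248420, -0.287728, 0.184645)
  k2: at (u, v) = (-0.425477, -0.343723), (du/dtau, dv/dtau) = (0.982603, -1.243804); Gamma_uuu = -0.023192, Gamma_uuv = -0.057416, Gamma_uvv = 0.173191, Gamma_vuu = 0.027499, Gamma_vuv = 0.068079, Gamma_vvv = -0.205354; k2 = (0.982603, -1.243804, -0.385886, 0.457549)
  k3: at (u, v) = (-0.425657, -0.343608), (du/dtau, dv/dtau) = (0.980149, -1.236981); Gamma_uuu = -0.023172, Gamma_uuv = -0.057411, Gamma_uvv = 0.172991, Gamma_vuu = 0.027411, Gamma_vuv = 0.067914, Gamma_vvv = -0.204636; k3 = (0.980149, -1.236981, -0.381649, 0.451465)
  k4: at (u, v) = (-0.401215, -0.374362), (du/dtau, dv/dtau) = (0.970713, -1.225846); Gamma_uuu = -0.030009, Gamma_uuv = -0.064323, Gamma_uvv = 0.235613, Gamma_vuu = 0.051840, Gamma_vuv = 0.111117, Gamma_vvv = -0.407017; k4 = (0.970713, -1.225846, -0.478861, 0.827223)
  Y <- Y + (h/6)(k1 + 2k2 + 2k3 + k4): u = -0.4012, v = -0.3745, du/dtau = 0.9706, dv/dtau = -1.2248


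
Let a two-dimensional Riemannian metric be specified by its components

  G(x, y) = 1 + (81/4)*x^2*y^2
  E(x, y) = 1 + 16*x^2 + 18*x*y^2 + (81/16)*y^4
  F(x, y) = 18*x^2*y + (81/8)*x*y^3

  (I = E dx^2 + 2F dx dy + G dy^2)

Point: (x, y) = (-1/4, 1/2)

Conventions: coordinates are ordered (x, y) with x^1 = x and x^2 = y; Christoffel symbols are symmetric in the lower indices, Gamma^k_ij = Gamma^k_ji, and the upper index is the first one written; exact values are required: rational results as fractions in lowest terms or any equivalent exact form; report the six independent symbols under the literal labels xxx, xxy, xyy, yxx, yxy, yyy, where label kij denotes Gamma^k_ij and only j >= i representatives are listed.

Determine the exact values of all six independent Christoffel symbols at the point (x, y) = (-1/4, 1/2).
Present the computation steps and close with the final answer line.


E = 305/256, F = 63/256, G = 337/256 at the point
E_x = -7/2, E_y = -63/32, F_x = -207/64, F_y = -99/128, G_x = -81/32, G_y = 81/64
EG - F^2 = 193/128;  g^inv = (128/193) * [[337/256, -63/256], [-63/256, 305/256]]
first-kind symbols [ij,l] = (1/2)(d_i g_jl + d_j g_il - d_l g_ij): [xx,x] = E_x/2 = -7/4, [xx,y] = F_x - E_y/2 = -9/4, [xy,x] = E_y/2 = -63/64, [xy,y] = G_x/2 = -81/64, [yy,x] = F_y - G_x/2 = 63/128, [yy,y] = G_y/2 = 81/128
Gamma^x_ij = (G*[ij,x] - F*[ij,y])/(EG - F^2), Gamma^y_ij = (E*[ij,y] - F*[ij,x])/(EG - F^2)

Answer: Gamma_xxx = -224/193, Gamma_xxy = -126/193, Gamma_xyy = 63/193, Gamma_yxx = -288/193, Gamma_yxy = -162/193, Gamma_yyy = 81/193


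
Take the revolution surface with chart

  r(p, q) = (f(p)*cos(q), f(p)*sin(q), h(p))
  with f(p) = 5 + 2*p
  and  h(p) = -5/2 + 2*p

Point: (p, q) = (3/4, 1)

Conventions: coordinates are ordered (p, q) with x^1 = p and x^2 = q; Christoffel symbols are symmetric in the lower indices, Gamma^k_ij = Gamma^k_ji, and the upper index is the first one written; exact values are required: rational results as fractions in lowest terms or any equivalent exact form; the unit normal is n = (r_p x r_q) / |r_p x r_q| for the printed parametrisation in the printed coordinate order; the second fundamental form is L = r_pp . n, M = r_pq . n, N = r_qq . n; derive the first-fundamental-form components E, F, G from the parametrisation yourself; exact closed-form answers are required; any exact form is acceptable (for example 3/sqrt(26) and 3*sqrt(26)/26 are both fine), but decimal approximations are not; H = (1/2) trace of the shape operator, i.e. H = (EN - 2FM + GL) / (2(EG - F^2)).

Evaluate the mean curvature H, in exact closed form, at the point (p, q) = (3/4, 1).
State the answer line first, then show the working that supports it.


Answer: H = sqrt(2)/26

f = 13/2, f' = 2, f'' = 0, h' = 2, h'' = 0
E = 8, F = 0, G = 169/4; answer radicand W^2 = 8
unnormalised second-form numerators: l = 0, m = 0, n = 13; L = l/sqrt(8), and similarly M = m/sqrt(W^2), N = n/sqrt(W^2)
H = (E*n - 2*F*m + G*l) / (2*(EG - F^2)*sqrt(W^2)); E*n - 2*F*m + G*l = 104, EG - F^2 = 338, so H = (2/13)/sqrt(8)


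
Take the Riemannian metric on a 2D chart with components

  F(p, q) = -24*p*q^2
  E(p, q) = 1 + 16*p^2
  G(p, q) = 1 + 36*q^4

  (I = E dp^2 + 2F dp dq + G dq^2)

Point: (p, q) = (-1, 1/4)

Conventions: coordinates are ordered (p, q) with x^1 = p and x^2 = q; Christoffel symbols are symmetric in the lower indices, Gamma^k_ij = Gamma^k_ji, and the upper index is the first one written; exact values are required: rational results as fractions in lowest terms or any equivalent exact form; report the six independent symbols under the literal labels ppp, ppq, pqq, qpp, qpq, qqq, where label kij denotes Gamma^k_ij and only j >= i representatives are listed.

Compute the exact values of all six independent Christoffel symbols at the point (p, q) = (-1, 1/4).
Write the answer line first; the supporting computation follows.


Answer: Gamma_ppp = -1024/1097, Gamma_ppq = 0, Gamma_pqq = 768/1097, Gamma_qpp = -96/1097, Gamma_qpq = 0, Gamma_qqq = 72/1097

E = 17, F = 3/2, G = 73/64 at the point
E_p = -32, E_q = 0, F_p = -3/2, F_q = 12, G_p = 0, G_q = 9/4
EG - F^2 = 1097/64;  g^inv = (64/1097) * [[73/64, -3/2], [-3/2, 17]]
first-kind symbols [ij,l] = (1/2)(d_i g_jl + d_j g_il - d_l g_ij): [pp,p] = E_p/2 = -16, [pp,q] = F_p - E_q/2 = -3/2, [pq,p] = E_q/2 = 0, [pq,q] = G_p/2 = 0, [qq,p] = F_q - G_p/2 = 12, [qq,q] = G_q/2 = 9/8
Gamma^p_ij = (G*[ij,p] - F*[ij,q])/(EG - F^2), Gamma^q_ij = (E*[ij,q] - F*[ij,p])/(EG - F^2)


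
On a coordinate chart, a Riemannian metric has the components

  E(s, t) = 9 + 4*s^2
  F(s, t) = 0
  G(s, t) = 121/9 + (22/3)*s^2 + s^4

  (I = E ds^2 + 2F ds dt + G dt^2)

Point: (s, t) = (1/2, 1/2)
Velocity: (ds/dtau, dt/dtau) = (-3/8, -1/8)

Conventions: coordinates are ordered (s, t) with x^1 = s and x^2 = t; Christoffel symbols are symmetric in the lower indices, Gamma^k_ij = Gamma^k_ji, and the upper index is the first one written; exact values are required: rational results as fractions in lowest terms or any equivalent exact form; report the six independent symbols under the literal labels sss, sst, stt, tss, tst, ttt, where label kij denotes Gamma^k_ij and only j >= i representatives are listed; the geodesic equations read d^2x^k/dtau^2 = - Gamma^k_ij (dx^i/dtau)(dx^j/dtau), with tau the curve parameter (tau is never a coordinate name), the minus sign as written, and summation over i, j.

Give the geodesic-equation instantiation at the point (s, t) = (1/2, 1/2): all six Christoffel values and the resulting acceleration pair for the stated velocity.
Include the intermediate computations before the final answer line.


E = 10, F = 0, G = 2209/144 at the point
E_s = 4, E_t = 0, F_s = 0, F_t = 0, G_s = 47/6, G_t = 0
EG - F^2 = 11045/72;  g^inv = (72/11045) * [[2209/144, 0], [0, 10]]
first-kind symbols [ij,l] = (1/2)(d_i g_jl + d_j g_il - d_l g_ij): [ss,s] = E_s/2 = 2, [ss,t] = F_s - E_t/2 = 0, [st,s] = E_t/2 = 0, [st,t] = G_s/2 = 47/12, [tt,s] = F_t - G_s/2 = -47/12, [tt,t] = G_t/2 = 0
Gamma^s_ij = (G*[ij,s] - F*[ij,t])/(EG - F^2), Gamma^t_ij = (E*[ij,t] - F*[ij,s])/(EG - F^2)
Gamma_sss = 1/5, Gamma_sst = 0, Gamma_stt = -47/120, Gamma_tss = 0, Gamma_tst = 12/47, Gamma_ttt = 0
d^2s/dtau^2 = -(Gamma_sss*(-3/8)^2 + 2*Gamma_sst*(-3/8)*(-1/8) + Gamma_stt*(-1/8)^2) = -169/7680
d^2t/dtau^2 = -(Gamma_tss*(-3/8)^2 + 2*Gamma_tst*(-3/8)*(-1/8) + Gamma_ttt*(-1/8)^2) = -9/376

Answer: Gamma_sss = 1/5, Gamma_sst = 0, Gamma_stt = -47/120, Gamma_tss = 0, Gamma_tst = 12/47, Gamma_ttt = 0; accelerations (d^2s/dtau^2, d^2t/dtau^2) = (-169/7680, -9/376)


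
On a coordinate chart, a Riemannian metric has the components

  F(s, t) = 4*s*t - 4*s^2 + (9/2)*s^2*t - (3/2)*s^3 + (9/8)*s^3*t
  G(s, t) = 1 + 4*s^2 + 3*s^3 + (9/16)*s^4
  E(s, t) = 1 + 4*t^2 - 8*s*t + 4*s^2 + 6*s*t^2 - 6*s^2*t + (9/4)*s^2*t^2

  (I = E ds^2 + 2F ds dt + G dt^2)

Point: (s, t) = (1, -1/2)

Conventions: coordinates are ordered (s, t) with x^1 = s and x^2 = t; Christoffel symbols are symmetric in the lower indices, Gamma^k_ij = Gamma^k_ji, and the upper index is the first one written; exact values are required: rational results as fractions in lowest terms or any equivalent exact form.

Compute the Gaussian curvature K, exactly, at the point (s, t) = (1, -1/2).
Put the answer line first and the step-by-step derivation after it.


Answer: K = -784/32761

E = 241/16, F = -165/16, G = 137/16, EG - F^2 = 181/8 at the point
E_s = 165/8, E_t = -105/4, F_s = -331/16, F_t = 77/8, G_s = 77/4, G_t = 0
E_tt = 49/2, F_st = 131/8, G_ss = 131/4
By Brioschi, K is (det M1 - det M2) divided by (EG - F^2) squared.
M1 = [[-E_tt/2 + F_st - G_ss/2, E_s/2, F_s - E_t/2], [F_t - G_s/2, E, F], [G_t/2, F, G]] = [[-49/4, 165/16, -121/16], [0, 241/16, -165/16], [0, -165/16, 137/16]]; det M1 = -8869/32
M2 = [[0, E_t/2, G_s/2], [E_t/2, E, F], [G_s/2, F, G]] = [[0, -105/8, 77/8], [-105/8, 241/16, -165/16], [77/8, -165/16, 137/16]]; det M2 = -8477/32
det M1 - det M2 = -49/4; K = -49/4 / (181/8)^2 = -784/32761


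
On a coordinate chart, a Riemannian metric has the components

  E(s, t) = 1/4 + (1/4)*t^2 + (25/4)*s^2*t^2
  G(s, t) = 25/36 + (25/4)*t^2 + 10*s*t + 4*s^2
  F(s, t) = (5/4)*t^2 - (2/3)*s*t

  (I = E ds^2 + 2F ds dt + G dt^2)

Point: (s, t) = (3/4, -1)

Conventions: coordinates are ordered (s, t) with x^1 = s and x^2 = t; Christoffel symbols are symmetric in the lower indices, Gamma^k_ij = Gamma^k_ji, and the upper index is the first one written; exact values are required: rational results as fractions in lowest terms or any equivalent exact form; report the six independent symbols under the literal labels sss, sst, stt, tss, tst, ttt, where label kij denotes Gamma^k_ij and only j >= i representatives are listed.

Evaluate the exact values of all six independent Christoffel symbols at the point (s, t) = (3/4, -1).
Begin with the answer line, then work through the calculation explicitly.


Answer: Gamma_sss = 429/8621, Gamma_sst = -6637/8621, Gamma_stt = 6176/8621, Gamma_tss = 353721/137936, Gamma_tst = -3321/8621, Gamma_ttt = -19098/8621

E = 257/64, F = 7/4, G = 61/36 at the point
E_s = 75/8, E_t = -241/32, F_s = 2/3, F_t = -3, G_s = -4, G_t = -5
EG - F^2 = 8621/2304;  g^inv = (2304/8621) * [[61/36, -7/4], [-7/4, 257/64]]
first-kind symbols [ij,l] = (1/2)(d_i g_jl + d_j g_il - d_l g_ij): [ss,s] = E_s/2 = 75/16, [ss,t] = F_s - E_t/2 = 851/192, [st,s] = E_t/2 = -241/64, [st,t] = G_s/2 = -2, [tt,s] = F_t - G_s/2 = -1, [tt,t] = G_t/2 = -5/2
Gamma^s_ij = (G*[ij,s] - F*[ij,t])/(EG - F^2), Gamma^t_ij = (E*[ij,t] - F*[ij,s])/(EG - F^2)


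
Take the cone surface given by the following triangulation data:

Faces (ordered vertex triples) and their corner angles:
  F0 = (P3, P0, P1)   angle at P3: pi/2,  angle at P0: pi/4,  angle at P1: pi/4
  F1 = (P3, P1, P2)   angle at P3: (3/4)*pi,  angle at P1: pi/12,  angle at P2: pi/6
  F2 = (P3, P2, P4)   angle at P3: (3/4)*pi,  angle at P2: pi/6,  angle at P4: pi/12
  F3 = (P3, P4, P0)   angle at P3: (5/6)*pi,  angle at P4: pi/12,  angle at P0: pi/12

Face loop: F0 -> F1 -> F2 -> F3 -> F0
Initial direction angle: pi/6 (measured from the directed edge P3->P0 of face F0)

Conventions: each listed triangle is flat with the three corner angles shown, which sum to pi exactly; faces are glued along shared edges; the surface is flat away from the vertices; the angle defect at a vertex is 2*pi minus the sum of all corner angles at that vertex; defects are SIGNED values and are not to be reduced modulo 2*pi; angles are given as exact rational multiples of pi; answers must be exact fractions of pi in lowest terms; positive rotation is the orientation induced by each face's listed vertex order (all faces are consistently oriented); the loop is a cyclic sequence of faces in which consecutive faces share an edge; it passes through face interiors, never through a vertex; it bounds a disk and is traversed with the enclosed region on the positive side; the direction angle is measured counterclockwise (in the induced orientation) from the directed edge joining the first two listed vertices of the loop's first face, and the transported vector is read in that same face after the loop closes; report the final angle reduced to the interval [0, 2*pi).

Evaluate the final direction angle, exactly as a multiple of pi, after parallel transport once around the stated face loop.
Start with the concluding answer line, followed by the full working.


Answer: final direction angle = (4/3)*pi

enclosed vertex P3: corner angles sum to (17/6)*pi, defect = 2*pi - (17/6)*pi = (-5/6)*pi
holonomy = initial angle + sum of enclosed defects (mod 2*pi), positive in the induced orientation
final angle = pi/6 - (5/6)*pi = (4/3)*pi (mod 2*pi)
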